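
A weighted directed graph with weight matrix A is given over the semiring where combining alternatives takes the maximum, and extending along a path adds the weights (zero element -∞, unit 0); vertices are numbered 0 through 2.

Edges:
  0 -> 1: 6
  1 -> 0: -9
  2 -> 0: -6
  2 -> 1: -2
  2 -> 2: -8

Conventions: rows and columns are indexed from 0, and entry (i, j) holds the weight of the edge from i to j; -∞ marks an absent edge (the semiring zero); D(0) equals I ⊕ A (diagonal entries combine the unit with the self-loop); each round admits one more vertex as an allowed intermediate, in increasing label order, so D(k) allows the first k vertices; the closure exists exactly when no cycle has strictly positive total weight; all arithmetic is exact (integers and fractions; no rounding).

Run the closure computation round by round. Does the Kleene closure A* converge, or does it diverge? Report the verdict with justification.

D(0):
  [0, 6, -∞]
  [-9, 0, -∞]
  [-6, -2, 0]
D(1):
  [0, 6, -∞]
  [-9, 0, -∞]
  [-6, 0, 0]
D(2):
  [0, 6, -∞]
  [-9, 0, -∞]
  [-6, 0, 0]
D(3):
  [0, 6, -∞]
  [-9, 0, -∞]
  [-6, 0, 0]
Key observation: every diagonal entry stays at the unit through all rounds, so no improving cycle exists.
Answer: CONVERGES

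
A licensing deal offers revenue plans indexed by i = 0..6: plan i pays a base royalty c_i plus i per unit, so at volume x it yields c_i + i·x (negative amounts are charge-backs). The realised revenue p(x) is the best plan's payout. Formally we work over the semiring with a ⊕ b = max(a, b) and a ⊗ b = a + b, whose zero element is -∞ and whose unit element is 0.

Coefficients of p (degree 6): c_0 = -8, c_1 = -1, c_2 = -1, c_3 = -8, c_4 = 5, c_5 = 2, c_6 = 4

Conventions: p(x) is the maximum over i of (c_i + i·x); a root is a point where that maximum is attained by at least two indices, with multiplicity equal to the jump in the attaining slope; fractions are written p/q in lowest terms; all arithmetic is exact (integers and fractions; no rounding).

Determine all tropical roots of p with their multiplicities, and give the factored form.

hull edge (i=0, c=-8) to (i=1, c=-1): slope 7, span 1
hull edge (i=1, c=-1) to (i=4, c=5): slope 2, span 3
hull edge (i=4, c=5) to (i=6, c=4): slope -1/2, span 2
Factored form: p(x) = 4 ⊗ (x ⊕ (-7)) ⊗ (x ⊕ (-2)) ⊗ (x ⊕ (-2)) ⊗ (x ⊕ (-2)) ⊗ (x ⊕ 1/2) ⊗ (x ⊕ 1/2)
Answer: roots = -7 (mult 1), -2 (mult 3), 1/2 (mult 2)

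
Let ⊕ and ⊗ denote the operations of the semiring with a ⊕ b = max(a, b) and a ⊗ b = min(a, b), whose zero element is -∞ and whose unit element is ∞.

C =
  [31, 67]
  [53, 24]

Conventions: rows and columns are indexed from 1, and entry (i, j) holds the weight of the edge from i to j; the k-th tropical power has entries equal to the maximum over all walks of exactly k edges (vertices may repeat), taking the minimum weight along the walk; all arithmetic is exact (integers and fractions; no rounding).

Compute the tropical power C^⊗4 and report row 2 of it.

C^⊗2:
  [53, 31]
  [31, 53]
C^⊗3:
  [31, 53]
  [53, 31]
C^⊗4:
  [53, 31]
  [31, 53]
Answer: row 2 of C^⊗4 = [31, 53]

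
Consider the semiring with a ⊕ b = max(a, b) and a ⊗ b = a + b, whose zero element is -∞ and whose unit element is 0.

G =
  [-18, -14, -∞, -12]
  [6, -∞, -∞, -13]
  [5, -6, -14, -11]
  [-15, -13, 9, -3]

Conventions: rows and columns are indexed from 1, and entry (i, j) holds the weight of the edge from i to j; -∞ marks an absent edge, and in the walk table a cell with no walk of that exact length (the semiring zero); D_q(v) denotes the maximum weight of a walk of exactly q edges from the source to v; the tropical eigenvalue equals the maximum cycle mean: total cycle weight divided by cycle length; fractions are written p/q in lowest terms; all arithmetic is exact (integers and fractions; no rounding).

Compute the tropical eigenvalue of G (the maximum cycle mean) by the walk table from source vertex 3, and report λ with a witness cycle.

q=0: [-∞, -∞, 0, -∞]
q=1: [5, -6, -14, -11]
q=2: [0, -9, -2, -7]
q=3: [3, -8, 2, -10]
q=4: [7, -4, -1, -9]
Optimal cycle mean attained by: cycle 1->4->3->1, total (-12) + 9 + 5, length 3.
Answer: λ = 2/3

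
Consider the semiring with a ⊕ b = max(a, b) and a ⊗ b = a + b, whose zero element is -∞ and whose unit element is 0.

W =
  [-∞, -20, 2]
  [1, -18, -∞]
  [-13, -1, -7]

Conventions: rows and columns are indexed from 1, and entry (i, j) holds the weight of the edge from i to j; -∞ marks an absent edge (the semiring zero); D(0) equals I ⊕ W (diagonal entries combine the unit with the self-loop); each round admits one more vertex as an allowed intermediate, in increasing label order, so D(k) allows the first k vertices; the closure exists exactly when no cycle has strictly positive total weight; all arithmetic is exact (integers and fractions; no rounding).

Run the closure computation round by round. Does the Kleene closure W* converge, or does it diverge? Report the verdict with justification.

D(0):
  [0, -20, 2]
  [1, 0, -∞]
  [-13, -1, 0]
D(1):
  [0, -20, 2]
  [1, 0, 3]
  [-13, -1, 0]
Detection: at round 2, diagonal entry (3, 3) turns strictly positive.
Key observation: the cycle 3->2->1->3 has total weight (-1) + 1 + 2, which is strictly positive.
Answer: DIVERGES — positive cycle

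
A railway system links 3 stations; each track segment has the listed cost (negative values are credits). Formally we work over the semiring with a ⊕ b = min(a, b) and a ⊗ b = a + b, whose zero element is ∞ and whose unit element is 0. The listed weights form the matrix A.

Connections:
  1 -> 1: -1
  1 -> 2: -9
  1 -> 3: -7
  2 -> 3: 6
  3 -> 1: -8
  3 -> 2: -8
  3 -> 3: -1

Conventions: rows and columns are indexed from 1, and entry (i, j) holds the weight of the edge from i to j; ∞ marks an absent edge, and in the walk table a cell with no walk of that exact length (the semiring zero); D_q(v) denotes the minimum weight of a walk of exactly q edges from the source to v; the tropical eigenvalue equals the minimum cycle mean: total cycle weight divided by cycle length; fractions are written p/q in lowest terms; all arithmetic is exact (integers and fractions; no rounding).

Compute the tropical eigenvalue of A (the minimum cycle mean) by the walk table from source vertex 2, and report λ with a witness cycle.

q=0: [∞, 0, ∞]
q=1: [∞, ∞, 6]
q=2: [-2, -2, 5]
q=3: [-3, -11, -9]
Optimal cycle mean attained by: cycle 1->3->1, total (-7) + (-8), length 2.
Answer: λ = -15/2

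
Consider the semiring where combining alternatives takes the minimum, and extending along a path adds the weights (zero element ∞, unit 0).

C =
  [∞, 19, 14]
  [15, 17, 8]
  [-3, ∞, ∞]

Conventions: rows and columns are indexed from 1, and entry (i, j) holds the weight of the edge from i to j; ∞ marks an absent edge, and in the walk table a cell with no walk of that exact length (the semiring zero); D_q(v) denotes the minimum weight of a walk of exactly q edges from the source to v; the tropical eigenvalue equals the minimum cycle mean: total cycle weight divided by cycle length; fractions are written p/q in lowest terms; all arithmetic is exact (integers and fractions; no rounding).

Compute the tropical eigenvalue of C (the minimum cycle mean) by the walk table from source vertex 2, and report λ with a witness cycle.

q=0: [∞, 0, ∞]
q=1: [15, 17, 8]
q=2: [5, 34, 25]
q=3: [22, 24, 19]
Optimal cycle mean attained by: cycle 1->3->1, total 14 + (-3), length 2.
Answer: λ = 11/2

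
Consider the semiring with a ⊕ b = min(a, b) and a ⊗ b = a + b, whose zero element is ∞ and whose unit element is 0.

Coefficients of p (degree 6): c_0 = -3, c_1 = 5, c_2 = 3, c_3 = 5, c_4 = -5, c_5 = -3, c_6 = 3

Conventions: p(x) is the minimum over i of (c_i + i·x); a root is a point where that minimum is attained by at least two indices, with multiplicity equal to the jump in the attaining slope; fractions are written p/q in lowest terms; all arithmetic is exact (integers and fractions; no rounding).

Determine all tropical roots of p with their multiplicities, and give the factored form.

hull edge (i=0, c=-3) to (i=4, c=-5): slope -1/2, span 4
hull edge (i=4, c=-5) to (i=5, c=-3): slope 2, span 1
hull edge (i=5, c=-3) to (i=6, c=3): slope 6, span 1
Factored form: p(x) = 3 ⊗ (x ⊕ (-6)) ⊗ (x ⊕ (-2)) ⊗ (x ⊕ 1/2) ⊗ (x ⊕ 1/2) ⊗ (x ⊕ 1/2) ⊗ (x ⊕ 1/2)
Answer: roots = -6 (mult 1), -2 (mult 1), 1/2 (mult 4)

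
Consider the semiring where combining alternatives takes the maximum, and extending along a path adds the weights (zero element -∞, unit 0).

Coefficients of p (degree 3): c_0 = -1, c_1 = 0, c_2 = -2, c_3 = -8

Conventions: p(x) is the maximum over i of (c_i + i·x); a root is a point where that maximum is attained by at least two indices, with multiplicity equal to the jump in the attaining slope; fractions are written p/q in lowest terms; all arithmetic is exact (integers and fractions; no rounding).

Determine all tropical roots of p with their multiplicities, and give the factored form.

hull edge (i=0, c=-1) to (i=1, c=0): slope 1, span 1
hull edge (i=1, c=0) to (i=2, c=-2): slope -2, span 1
hull edge (i=2, c=-2) to (i=3, c=-8): slope -6, span 1
Factored form: p(x) = -8 ⊗ (x ⊕ (-1)) ⊗ (x ⊕ 2) ⊗ (x ⊕ 6)
Answer: roots = -1 (mult 1), 2 (mult 1), 6 (mult 1)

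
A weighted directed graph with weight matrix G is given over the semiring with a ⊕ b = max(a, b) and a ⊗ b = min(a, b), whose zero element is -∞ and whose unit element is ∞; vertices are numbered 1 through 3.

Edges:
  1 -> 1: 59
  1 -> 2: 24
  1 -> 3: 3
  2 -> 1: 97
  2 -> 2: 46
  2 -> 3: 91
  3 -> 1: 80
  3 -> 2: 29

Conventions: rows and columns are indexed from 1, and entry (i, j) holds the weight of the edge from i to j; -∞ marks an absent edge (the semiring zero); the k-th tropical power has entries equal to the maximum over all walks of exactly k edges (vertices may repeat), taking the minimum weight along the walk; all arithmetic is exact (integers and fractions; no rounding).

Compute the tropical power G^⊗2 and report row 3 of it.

G^⊗2:
  [59, 24, 24]
  [80, 46, 46]
  [59, 29, 29]
Answer: row 3 of G^⊗2 = [59, 29, 29]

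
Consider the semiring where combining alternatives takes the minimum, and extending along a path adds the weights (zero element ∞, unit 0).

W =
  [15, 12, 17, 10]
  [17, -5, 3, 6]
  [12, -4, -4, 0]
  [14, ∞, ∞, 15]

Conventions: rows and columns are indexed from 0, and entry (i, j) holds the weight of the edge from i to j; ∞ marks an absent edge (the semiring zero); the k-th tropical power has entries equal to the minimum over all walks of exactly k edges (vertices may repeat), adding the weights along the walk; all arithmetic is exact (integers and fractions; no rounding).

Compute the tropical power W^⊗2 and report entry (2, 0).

W^⊗2:
  [24, 7, 13, 17]
  [12, -10, -2, 1]
  [8, -9, -8, -4]
  [29, 26, 31, 24]
Key observation: the optimum is the walk 2->2->0, with weight (-4) + 12 = 8.
Optimal value attained by: walk 2->2->0.
Answer: (W^⊗2)[2][0] = 8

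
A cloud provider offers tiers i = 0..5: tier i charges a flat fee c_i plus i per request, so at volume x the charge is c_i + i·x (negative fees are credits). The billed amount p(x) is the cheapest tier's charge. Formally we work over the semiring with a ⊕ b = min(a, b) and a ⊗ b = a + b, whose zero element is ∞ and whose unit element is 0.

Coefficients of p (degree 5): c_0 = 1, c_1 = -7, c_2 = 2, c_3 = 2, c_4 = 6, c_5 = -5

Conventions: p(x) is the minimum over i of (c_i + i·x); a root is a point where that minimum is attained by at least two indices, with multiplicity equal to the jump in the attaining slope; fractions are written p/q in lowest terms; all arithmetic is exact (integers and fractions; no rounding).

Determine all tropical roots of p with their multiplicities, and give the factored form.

hull edge (i=0, c=1) to (i=1, c=-7): slope -8, span 1
hull edge (i=1, c=-7) to (i=5, c=-5): slope 1/2, span 4
Factored form: p(x) = -5 ⊗ (x ⊕ (-1/2)) ⊗ (x ⊕ (-1/2)) ⊗ (x ⊕ (-1/2)) ⊗ (x ⊕ (-1/2)) ⊗ (x ⊕ 8)
Answer: roots = -1/2 (mult 4), 8 (mult 1)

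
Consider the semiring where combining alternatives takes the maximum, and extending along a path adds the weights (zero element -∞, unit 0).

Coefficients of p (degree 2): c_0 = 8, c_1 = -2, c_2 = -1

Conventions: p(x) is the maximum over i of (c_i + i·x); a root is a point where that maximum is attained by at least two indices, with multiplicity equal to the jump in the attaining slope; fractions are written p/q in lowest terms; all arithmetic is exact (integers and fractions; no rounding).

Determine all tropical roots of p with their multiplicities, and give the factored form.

hull edge (i=0, c=8) to (i=2, c=-1): slope -9/2, span 2
Factored form: p(x) = -1 ⊗ (x ⊕ 9/2) ⊗ (x ⊕ 9/2)
Answer: roots = 9/2 (mult 2)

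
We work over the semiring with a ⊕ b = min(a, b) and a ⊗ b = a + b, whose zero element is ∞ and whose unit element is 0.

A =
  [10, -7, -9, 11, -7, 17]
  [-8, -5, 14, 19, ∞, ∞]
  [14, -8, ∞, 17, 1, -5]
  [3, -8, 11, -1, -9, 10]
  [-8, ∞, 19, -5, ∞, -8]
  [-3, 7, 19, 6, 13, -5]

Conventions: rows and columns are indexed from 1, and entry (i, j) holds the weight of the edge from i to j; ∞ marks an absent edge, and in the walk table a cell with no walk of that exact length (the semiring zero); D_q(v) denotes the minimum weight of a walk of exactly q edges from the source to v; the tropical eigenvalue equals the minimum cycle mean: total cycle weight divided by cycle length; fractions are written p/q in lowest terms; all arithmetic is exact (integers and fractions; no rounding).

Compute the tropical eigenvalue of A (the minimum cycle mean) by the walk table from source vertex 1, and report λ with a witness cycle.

q=0: [0, ∞, ∞, ∞, ∞, ∞]
q=1: [10, -7, -9, 11, -7, 17]
q=2: [-15, -17, 1, -12, -8, -15]
q=3: [-25, -22, -24, -13, -22, -20]
q=4: [-30, -32, -34, -27, -32, -30]
q=5: [-40, -42, -39, -37, -37, -40]
q=6: [-50, -47, -49, -42, -47, -45]
Optimal cycle mean attained by: cycle 1->3->2->1, total (-9) + (-8) + (-8), length 3.
Answer: λ = -25/3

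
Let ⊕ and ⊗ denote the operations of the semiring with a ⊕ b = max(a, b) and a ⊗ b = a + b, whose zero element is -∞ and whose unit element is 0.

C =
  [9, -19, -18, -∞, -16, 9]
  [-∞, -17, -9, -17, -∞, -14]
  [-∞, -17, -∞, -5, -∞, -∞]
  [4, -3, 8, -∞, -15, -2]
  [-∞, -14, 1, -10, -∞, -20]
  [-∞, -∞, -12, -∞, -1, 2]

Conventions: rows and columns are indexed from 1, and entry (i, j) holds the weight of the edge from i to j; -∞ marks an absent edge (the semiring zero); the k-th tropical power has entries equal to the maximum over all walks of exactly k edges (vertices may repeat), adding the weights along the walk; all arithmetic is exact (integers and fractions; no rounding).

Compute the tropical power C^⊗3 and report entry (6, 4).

C^⊗2:
  [18, -10, -3, -23, 8, 18]
  [-13, -20, -9, -14, -15, -12]
  [-1, -8, 3, -34, -20, -7]
  [13, -9, -12, 3, -3, 13]
  [-6, -13, -2, -4, -21, -12]
  [-∞, -15, 0, -11, 1, 4]
C^⊗3:
  [27, -1, 9, -2, 17, 27]
  [-4, -17, -6, -14, -13, -4]
  [8, -14, -17, -2, -8, 8]
  [22, 0, 11, -13, 12, 22]
  [3, -7, 4, -7, -13, 3]
  [-7, -13, 2, -5, 3, 6]
Key observation: the optimum is the walk 6->5->3->4, with weight (-1) + 1 + (-5) = -5.
Optimal value attained by: walk 6->5->3->4.
Answer: (C^⊗3)[6][4] = -5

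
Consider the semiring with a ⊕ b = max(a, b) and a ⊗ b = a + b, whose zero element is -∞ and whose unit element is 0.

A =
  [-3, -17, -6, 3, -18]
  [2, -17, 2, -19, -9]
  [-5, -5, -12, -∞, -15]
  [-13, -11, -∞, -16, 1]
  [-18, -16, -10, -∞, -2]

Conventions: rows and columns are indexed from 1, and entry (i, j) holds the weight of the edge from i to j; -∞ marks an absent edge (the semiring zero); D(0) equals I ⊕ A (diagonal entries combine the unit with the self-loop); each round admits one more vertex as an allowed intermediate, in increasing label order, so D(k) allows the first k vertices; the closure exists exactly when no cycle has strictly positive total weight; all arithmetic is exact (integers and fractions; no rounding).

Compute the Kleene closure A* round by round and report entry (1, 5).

D(0):
  [0, -17, -6, 3, -18]
  [2, 0, 2, -19, -9]
  [-5, -5, 0, -∞, -15]
  [-13, -11, -∞, 0, 1]
  [-18, -16, -10, -∞, 0]
D(1):
  [0, -17, -6, 3, -18]
  [2, 0, 2, 5, -9]
  [-5, -5, 0, -2, -15]
  [-13, -11, -19, 0, 1]
  [-18, -16, -10, -15, 0]
D(2):
  [0, -17, -6, 3, -18]
  [2, 0, 2, 5, -9]
  [-3, -5, 0, 0, -14]
  [-9, -11, -9, 0, 1]
  [-14, -16, -10, -11, 0]
D(3):
  [0, -11, -6, 3, -18]
  [2, 0, 2, 5, -9]
  [-3, -5, 0, 0, -14]
  [-9, -11, -9, 0, 1]
  [-13, -15, -10, -10, 0]
D(4):
  [0, -8, -6, 3, 4]
  [2, 0, 2, 5, 6]
  [-3, -5, 0, 0, 1]
  [-9, -11, -9, 0, 1]
  [-13, -15, -10, -10, 0]
D(5):
  [0, -8, -6, 3, 4]
  [2, 0, 2, 5, 6]
  [-3, -5, 0, 0, 1]
  [-9, -11, -9, 0, 1]
  [-13, -15, -10, -10, 0]
Answer: A*[1][5] = 4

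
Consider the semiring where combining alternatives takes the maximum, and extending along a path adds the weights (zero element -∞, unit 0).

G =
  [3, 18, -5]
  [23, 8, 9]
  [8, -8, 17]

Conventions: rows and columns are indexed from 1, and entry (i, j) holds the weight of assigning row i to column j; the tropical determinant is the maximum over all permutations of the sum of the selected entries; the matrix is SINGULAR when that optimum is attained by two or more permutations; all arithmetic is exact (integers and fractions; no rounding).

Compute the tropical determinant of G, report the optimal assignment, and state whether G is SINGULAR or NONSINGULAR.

σ = (1, 2, 3): 3 + 8 + 17 = 28
σ = (1, 3, 2): 3 + 9 + (-8) = 4
σ = (2, 1, 3): 18 + 23 + 17 = 58
σ = (2, 3, 1): 18 + 9 + 8 = 35
σ = (3, 1, 2): (-5) + 23 + (-8) = 10
σ = (3, 2, 1): (-5) + 8 + 8 = 11
Optimal value attained by: σ = (2, 1, 3).
Answer: det⊕(G) = 58; verdict: NONSINGULAR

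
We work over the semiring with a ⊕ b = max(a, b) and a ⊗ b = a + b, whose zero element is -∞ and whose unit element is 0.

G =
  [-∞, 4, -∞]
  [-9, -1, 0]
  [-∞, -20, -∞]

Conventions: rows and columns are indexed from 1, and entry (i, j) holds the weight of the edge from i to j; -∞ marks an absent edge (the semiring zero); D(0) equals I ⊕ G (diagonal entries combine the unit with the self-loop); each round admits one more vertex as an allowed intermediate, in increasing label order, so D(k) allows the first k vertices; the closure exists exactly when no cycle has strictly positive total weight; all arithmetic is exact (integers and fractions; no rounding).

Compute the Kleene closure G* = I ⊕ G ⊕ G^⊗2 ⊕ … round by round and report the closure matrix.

D(0):
  [0, 4, -∞]
  [-9, 0, 0]
  [-∞, -20, 0]
D(1):
  [0, 4, -∞]
  [-9, 0, 0]
  [-∞, -20, 0]
D(2):
  [0, 4, 4]
  [-9, 0, 0]
  [-29, -20, 0]
D(3):
  [0, 4, 4]
  [-9, 0, 0]
  [-29, -20, 0]
Answer: G* = [[0, 4, 4], [-9, 0, 0], [-29, -20, 0]]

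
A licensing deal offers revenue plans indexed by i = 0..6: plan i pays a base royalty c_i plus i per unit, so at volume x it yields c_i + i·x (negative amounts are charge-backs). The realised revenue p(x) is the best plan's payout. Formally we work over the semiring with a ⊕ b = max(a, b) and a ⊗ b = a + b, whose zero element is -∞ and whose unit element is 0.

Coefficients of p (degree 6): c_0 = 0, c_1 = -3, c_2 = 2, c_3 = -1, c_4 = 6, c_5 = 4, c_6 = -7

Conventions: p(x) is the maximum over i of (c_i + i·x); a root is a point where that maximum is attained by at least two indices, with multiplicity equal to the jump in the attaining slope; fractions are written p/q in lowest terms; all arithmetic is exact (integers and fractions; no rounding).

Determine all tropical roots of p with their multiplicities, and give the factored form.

hull edge (i=0, c=0) to (i=4, c=6): slope 3/2, span 4
hull edge (i=4, c=6) to (i=5, c=4): slope -2, span 1
hull edge (i=5, c=4) to (i=6, c=-7): slope -11, span 1
Factored form: p(x) = -7 ⊗ (x ⊕ (-3/2)) ⊗ (x ⊕ (-3/2)) ⊗ (x ⊕ (-3/2)) ⊗ (x ⊕ (-3/2)) ⊗ (x ⊕ 2) ⊗ (x ⊕ 11)
Answer: roots = -3/2 (mult 4), 2 (mult 1), 11 (mult 1)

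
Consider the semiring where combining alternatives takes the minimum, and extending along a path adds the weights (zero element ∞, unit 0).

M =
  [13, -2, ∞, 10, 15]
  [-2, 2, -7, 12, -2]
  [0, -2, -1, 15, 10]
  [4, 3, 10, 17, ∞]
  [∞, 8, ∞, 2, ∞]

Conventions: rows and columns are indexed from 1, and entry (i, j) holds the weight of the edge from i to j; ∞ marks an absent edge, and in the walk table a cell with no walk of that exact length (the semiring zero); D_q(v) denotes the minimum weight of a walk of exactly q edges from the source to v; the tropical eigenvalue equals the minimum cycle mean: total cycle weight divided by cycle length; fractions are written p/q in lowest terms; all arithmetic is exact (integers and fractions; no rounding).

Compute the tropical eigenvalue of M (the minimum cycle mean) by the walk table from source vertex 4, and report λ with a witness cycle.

q=0: [∞, ∞, ∞, 0, ∞]
q=1: [4, 3, 10, 17, ∞]
q=2: [1, 2, -4, 14, 1]
q=3: [-4, -6, -5, 3, 0]
q=4: [-8, -7, -13, 2, -8]
q=5: [-13, -15, -14, -6, -9]
Optimal cycle mean attained by: cycle 2->3->2, total (-7) + (-2), length 2.
Answer: λ = -9/2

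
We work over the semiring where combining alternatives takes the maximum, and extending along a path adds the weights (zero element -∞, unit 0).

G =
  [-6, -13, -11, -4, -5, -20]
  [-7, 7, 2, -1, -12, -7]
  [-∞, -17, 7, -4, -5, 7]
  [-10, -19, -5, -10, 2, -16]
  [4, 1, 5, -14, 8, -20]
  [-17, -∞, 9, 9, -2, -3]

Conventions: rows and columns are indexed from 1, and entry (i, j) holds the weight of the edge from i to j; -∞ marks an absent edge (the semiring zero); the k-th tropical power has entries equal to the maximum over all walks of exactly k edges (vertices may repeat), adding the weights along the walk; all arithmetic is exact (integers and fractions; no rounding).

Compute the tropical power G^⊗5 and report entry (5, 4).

G^⊗2:
  [-1, -4, 0, -10, 3, -4]
  [0, 14, 9, 6, 1, 9]
  [-1, -4, 16, 16, 5, 14]
  [6, 3, 7, -7, 10, 2]
  [12, 9, 13, 1, 16, 12]
  [2, -1, 16, 6, 11, 16]
G^⊗3:
  [7, 4, 8, 5, 11, 7]
  [7, 21, 18, 18, 9, 16]
  [9, 6, 23, 23, 18, 23]
  [14, 11, 15, 11, 18, 14]
  [20, 17, 21, 21, 24, 20]
  [15, 12, 25, 25, 19, 23]
G^⊗4:
  [15, 12, 16, 16, 19, 15]
  [14, 28, 25, 25, 20, 25]
  [22, 19, 32, 32, 26, 30]
  [22, 19, 23, 23, 26, 22]
  [28, 25, 29, 29, 32, 28]
  [23, 20, 32, 32, 27, 32]
G^⊗5:
  [23, 20, 24, 24, 27, 23]
  [24, 35, 34, 34, 28, 32]
  [30, 27, 39, 39, 34, 39]
  [30, 27, 31, 31, 34, 30]
  [36, 33, 37, 37, 40, 36]
  [31, 28, 41, 41, 35, 39]
Key observation: the optimum is the walk 5->3->6->3->6->4, with weight 5 + 7 + 9 + 7 + 9 = 37.
Optimal value attained by: walk 5->3->6->3->6->4.
Answer: (G^⊗5)[5][4] = 37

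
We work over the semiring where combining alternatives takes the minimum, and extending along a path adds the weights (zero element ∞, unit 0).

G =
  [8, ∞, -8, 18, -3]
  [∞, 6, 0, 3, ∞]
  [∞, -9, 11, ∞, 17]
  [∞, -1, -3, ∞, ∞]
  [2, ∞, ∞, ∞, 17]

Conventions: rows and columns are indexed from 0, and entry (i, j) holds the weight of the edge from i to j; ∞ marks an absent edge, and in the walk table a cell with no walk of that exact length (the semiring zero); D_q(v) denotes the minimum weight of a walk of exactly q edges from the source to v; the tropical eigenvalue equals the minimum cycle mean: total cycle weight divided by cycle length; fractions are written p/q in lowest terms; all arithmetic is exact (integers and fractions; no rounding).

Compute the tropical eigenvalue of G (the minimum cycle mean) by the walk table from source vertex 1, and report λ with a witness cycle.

q=0: [∞, 0, ∞, ∞, ∞]
q=1: [∞, 6, 0, 3, ∞]
q=2: [∞, -9, 0, 9, 17]
q=3: [19, -9, -9, -6, 17]
q=4: [19, -18, -9, -6, 8]
q=5: [10, -18, -18, -15, 8]
Optimal cycle mean attained by: cycle 1->2->1, total 0 + (-9), length 2.
Answer: λ = -9/2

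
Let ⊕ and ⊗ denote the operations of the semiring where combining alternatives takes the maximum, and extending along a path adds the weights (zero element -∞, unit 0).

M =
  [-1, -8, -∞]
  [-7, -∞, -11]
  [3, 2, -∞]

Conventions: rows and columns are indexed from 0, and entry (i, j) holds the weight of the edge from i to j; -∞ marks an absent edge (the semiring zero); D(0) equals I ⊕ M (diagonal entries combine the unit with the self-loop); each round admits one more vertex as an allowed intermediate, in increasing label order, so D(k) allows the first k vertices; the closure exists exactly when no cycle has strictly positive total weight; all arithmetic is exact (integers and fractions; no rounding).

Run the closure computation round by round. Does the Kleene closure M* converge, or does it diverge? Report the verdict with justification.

D(0):
  [0, -8, -∞]
  [-7, 0, -11]
  [3, 2, 0]
D(1):
  [0, -8, -∞]
  [-7, 0, -11]
  [3, 2, 0]
D(2):
  [0, -8, -19]
  [-7, 0, -11]
  [3, 2, 0]
D(3):
  [0, -8, -19]
  [-7, 0, -11]
  [3, 2, 0]
Key observation: every diagonal entry stays at the unit through all rounds, so no improving cycle exists.
Answer: CONVERGES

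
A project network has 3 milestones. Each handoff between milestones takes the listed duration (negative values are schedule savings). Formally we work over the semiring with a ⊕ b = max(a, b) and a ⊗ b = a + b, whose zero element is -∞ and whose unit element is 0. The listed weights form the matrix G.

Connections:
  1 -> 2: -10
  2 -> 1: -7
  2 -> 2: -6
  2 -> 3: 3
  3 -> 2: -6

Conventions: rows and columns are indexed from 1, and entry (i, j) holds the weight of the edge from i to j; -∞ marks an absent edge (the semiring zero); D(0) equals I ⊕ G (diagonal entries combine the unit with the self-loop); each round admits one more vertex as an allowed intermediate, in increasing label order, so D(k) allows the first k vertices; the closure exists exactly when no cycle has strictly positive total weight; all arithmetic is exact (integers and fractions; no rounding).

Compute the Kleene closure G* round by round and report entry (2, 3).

D(0):
  [0, -10, -∞]
  [-7, 0, 3]
  [-∞, -6, 0]
D(1):
  [0, -10, -∞]
  [-7, 0, 3]
  [-∞, -6, 0]
D(2):
  [0, -10, -7]
  [-7, 0, 3]
  [-13, -6, 0]
D(3):
  [0, -10, -7]
  [-7, 0, 3]
  [-13, -6, 0]
Answer: G*[2][3] = 3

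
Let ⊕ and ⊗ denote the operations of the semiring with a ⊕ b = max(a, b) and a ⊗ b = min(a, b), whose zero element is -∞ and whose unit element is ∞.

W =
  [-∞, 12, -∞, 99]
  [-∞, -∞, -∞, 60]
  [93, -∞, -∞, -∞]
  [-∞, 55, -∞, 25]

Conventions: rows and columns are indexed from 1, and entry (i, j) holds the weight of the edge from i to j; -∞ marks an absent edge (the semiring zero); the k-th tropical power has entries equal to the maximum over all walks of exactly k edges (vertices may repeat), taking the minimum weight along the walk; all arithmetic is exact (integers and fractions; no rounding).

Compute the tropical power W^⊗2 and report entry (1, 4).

W^⊗2:
  [-∞, 55, -∞, 25]
  [-∞, 55, -∞, 25]
  [-∞, 12, -∞, 93]
  [-∞, 25, -∞, 55]
Key observation: the optimum is the walk 1->4->4, with weight 99 min 25 = 25.
Optimal value attained by: walk 1->4->4.
Answer: (W^⊗2)[1][4] = 25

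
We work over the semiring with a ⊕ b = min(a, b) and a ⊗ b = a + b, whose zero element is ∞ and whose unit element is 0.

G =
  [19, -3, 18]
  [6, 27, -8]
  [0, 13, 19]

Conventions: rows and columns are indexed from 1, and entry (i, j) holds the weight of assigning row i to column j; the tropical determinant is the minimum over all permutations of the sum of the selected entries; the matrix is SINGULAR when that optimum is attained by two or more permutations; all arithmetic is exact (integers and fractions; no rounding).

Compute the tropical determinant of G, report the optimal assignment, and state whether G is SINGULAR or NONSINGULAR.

σ = (1, 2, 3): 19 + 27 + 19 = 65
σ = (1, 3, 2): 19 + (-8) + 13 = 24
σ = (2, 1, 3): (-3) + 6 + 19 = 22
σ = (2, 3, 1): (-3) + (-8) + 0 = -11
σ = (3, 1, 2): 18 + 6 + 13 = 37
σ = (3, 2, 1): 18 + 27 + 0 = 45
Optimal value attained by: σ = (2, 3, 1).
Answer: det⊕(G) = -11; verdict: NONSINGULAR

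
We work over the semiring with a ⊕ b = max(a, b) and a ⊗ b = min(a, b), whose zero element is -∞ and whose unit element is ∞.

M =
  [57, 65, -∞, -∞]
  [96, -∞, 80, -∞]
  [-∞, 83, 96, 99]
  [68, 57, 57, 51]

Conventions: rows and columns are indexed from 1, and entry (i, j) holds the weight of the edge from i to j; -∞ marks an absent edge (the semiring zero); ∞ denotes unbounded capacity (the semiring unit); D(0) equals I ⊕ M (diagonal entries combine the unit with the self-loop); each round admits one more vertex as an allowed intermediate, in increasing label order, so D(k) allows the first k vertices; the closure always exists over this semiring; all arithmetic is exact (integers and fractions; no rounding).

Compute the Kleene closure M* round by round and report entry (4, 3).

D(0):
  [∞, 65, -∞, -∞]
  [96, ∞, 80, -∞]
  [-∞, 83, ∞, 99]
  [68, 57, 57, ∞]
D(1):
  [∞, 65, -∞, -∞]
  [96, ∞, 80, -∞]
  [-∞, 83, ∞, 99]
  [68, 65, 57, ∞]
D(2):
  [∞, 65, 65, -∞]
  [96, ∞, 80, -∞]
  [83, 83, ∞, 99]
  [68, 65, 65, ∞]
D(3):
  [∞, 65, 65, 65]
  [96, ∞, 80, 80]
  [83, 83, ∞, 99]
  [68, 65, 65, ∞]
D(4):
  [∞, 65, 65, 65]
  [96, ∞, 80, 80]
  [83, 83, ∞, 99]
  [68, 65, 65, ∞]
Answer: M*[4][3] = 65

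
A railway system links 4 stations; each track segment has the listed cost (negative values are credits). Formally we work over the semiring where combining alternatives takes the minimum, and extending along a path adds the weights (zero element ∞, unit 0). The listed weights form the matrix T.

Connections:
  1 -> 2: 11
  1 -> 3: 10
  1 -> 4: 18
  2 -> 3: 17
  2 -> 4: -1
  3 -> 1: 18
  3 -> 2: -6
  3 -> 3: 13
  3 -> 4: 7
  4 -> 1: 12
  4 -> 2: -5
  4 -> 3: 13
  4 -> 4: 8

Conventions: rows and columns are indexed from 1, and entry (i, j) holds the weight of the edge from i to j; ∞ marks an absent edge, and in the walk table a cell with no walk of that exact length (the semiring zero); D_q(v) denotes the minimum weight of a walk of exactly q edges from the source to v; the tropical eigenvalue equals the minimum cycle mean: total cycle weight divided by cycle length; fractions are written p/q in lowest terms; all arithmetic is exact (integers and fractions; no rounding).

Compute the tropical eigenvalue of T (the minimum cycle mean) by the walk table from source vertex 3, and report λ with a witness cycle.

q=0: [∞, ∞, 0, ∞]
q=1: [18, -6, 13, 7]
q=2: [19, 2, 11, -7]
q=3: [5, -12, 6, 1]
q=4: [13, -4, 5, -13]
Optimal cycle mean attained by: cycle 2->4->2, total (-1) + (-5), length 2.
Answer: λ = -3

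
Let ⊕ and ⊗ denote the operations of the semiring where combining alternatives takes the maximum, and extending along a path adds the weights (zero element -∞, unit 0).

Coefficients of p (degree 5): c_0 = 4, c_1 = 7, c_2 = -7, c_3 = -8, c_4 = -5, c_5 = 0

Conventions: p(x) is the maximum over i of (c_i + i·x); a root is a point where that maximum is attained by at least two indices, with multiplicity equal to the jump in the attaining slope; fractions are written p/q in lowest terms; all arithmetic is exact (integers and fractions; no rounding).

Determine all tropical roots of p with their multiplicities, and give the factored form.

hull edge (i=0, c=4) to (i=1, c=7): slope 3, span 1
hull edge (i=1, c=7) to (i=5, c=0): slope -7/4, span 4
Factored form: p(x) = 0 ⊗ (x ⊕ (-3)) ⊗ (x ⊕ 7/4) ⊗ (x ⊕ 7/4) ⊗ (x ⊕ 7/4) ⊗ (x ⊕ 7/4)
Answer: roots = -3 (mult 1), 7/4 (mult 4)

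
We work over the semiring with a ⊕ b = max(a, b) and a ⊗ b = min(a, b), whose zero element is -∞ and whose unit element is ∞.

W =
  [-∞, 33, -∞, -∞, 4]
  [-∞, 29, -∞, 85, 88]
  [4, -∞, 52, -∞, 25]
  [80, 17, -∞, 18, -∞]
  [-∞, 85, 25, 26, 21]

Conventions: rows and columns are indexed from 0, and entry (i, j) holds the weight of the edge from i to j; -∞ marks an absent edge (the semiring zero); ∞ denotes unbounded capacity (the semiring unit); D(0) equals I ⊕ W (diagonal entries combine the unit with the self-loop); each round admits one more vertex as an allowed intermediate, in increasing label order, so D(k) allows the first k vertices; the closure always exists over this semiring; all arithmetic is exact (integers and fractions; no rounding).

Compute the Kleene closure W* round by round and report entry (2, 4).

D(0):
  [∞, 33, -∞, -∞, 4]
  [-∞, ∞, -∞, 85, 88]
  [4, -∞, ∞, -∞, 25]
  [80, 17, -∞, ∞, -∞]
  [-∞, 85, 25, 26, ∞]
D(1):
  [∞, 33, -∞, -∞, 4]
  [-∞, ∞, -∞, 85, 88]
  [4, 4, ∞, -∞, 25]
  [80, 33, -∞, ∞, 4]
  [-∞, 85, 25, 26, ∞]
D(2):
  [∞, 33, -∞, 33, 33]
  [-∞, ∞, -∞, 85, 88]
  [4, 4, ∞, 4, 25]
  [80, 33, -∞, ∞, 33]
  [-∞, 85, 25, 85, ∞]
D(3):
  [∞, 33, -∞, 33, 33]
  [-∞, ∞, -∞, 85, 88]
  [4, 4, ∞, 4, 25]
  [80, 33, -∞, ∞, 33]
  [4, 85, 25, 85, ∞]
D(4):
  [∞, 33, -∞, 33, 33]
  [80, ∞, -∞, 85, 88]
  [4, 4, ∞, 4, 25]
  [80, 33, -∞, ∞, 33]
  [80, 85, 25, 85, ∞]
D(5):
  [∞, 33, 25, 33, 33]
  [80, ∞, 25, 85, 88]
  [25, 25, ∞, 25, 25]
  [80, 33, 25, ∞, 33]
  [80, 85, 25, 85, ∞]
Answer: W*[2][4] = 25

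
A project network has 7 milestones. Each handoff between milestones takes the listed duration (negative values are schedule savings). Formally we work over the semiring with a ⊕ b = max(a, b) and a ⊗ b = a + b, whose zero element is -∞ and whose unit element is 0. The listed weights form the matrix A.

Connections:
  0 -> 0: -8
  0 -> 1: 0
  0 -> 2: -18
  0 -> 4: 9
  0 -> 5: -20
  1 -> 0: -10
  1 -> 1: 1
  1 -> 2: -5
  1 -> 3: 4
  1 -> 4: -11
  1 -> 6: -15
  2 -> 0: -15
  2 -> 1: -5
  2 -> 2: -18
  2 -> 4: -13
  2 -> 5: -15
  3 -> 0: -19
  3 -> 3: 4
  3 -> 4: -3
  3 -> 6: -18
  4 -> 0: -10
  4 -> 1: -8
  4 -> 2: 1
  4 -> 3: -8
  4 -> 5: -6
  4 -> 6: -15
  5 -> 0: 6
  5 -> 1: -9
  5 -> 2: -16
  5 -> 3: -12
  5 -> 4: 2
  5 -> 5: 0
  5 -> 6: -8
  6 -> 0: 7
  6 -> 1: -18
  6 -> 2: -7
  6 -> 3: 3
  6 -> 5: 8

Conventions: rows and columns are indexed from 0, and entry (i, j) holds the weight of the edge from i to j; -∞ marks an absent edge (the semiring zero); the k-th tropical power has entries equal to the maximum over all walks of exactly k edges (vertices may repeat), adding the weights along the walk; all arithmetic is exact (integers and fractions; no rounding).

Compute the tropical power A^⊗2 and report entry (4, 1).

A^⊗2:
  [-1, 1, 10, 4, 1, 3, -6]
  [-8, 2, -4, 8, 1, -7, -14]
  [-9, -4, -10, -1, -6, -15, -20]
  [-11, -11, -2, 8, 1, -9, -14]
  [0, -4, -13, -4, -1, -6, -14]
  [6, 6, 3, -5, 15, 0, -8]
  [14, 7, -8, 7, 16, 8, 0]
Key observation: the optimum is the walk 4->2->1, with weight 1 + (-5) = -4.
Optimal value attained by: walk 4->2->1.
Answer: (A^⊗2)[4][1] = -4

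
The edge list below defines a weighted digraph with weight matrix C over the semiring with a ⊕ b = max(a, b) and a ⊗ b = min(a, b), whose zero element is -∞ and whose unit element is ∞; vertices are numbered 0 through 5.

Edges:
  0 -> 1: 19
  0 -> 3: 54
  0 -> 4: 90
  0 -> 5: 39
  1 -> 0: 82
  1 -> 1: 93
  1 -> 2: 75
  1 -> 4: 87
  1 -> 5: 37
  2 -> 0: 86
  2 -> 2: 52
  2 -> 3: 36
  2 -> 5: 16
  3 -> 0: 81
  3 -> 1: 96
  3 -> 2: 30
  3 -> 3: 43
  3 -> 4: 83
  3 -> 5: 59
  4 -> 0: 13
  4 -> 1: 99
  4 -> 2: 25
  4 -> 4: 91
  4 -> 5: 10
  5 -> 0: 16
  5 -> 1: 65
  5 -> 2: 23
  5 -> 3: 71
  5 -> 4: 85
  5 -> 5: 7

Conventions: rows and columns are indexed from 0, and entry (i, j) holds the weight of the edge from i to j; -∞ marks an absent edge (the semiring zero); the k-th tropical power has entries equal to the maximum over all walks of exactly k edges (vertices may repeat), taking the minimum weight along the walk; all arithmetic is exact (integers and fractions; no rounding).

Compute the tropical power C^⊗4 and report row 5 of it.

C^⊗2:
  [54, 90, 30, 43, 90, 54]
  [82, 93, 75, 54, 87, 39]
  [52, 36, 52, 54, 86, 39]
  [82, 93, 75, 59, 87, 43]
  [82, 93, 75, 25, 91, 37]
  [71, 85, 65, 43, 85, 59]
C^⊗3:
  [82, 90, 75, 54, 90, 43]
  [82, 93, 75, 54, 87, 54]
  [54, 86, 52, 52, 86, 54]
  [82, 93, 75, 54, 87, 59]
  [82, 93, 75, 54, 91, 39]
  [82, 85, 75, 59, 85, 43]
C^⊗4:
  [82, 90, 75, 54, 90, 54]
  [82, 93, 75, 54, 87, 54]
  [82, 86, 75, 54, 86, 52]
  [82, 93, 75, 59, 87, 54]
  [82, 93, 75, 54, 91, 54]
  [82, 85, 75, 54, 85, 59]
Answer: row 5 of C^⊗4 = [82, 85, 75, 54, 85, 59]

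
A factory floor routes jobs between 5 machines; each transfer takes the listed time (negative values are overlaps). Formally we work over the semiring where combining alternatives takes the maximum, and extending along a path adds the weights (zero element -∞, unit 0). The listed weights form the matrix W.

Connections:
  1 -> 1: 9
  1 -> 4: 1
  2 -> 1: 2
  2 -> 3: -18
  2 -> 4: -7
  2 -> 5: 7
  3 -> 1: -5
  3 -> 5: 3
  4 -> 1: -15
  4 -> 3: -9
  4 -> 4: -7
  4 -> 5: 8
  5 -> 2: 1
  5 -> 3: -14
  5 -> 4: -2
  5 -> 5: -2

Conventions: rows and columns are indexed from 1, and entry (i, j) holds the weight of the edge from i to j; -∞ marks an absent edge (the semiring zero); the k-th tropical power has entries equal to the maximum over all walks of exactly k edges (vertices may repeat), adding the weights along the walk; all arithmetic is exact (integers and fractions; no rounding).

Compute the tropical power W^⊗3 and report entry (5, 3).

W^⊗2:
  [18, -∞, -8, 10, 9]
  [11, 8, -7, 5, 5]
  [4, 4, -11, 1, 1]
  [-6, 9, -6, 6, 6]
  [3, -1, -11, -4, 8]
W^⊗3:
  [27, 10, 1, 19, 18]
  [20, 6, -4, 12, 15]
  [13, 2, -8, 5, 11]
  [11, 7, -3, 4, 16]
  [12, 9, -6, 6, 6]
Key observation: the optimum is the walk 5->2->5->3, with weight 1 + 7 + (-14) = -6.
Optimal value attained by: walk 5->2->5->3.
Answer: (W^⊗3)[5][3] = -6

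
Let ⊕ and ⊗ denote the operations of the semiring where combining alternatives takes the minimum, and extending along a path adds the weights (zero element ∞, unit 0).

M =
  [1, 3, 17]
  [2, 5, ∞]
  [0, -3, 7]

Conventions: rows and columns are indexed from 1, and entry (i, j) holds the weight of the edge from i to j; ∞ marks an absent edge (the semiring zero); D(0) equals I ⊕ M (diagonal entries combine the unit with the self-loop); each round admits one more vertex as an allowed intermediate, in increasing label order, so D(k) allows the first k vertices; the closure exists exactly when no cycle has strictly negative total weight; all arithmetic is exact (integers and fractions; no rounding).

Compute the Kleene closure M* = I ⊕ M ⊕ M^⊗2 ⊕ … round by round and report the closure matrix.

D(0):
  [0, 3, 17]
  [2, 0, ∞]
  [0, -3, 0]
D(1):
  [0, 3, 17]
  [2, 0, 19]
  [0, -3, 0]
D(2):
  [0, 3, 17]
  [2, 0, 19]
  [-1, -3, 0]
D(3):
  [0, 3, 17]
  [2, 0, 19]
  [-1, -3, 0]
Answer: M* = [[0, 3, 17], [2, 0, 19], [-1, -3, 0]]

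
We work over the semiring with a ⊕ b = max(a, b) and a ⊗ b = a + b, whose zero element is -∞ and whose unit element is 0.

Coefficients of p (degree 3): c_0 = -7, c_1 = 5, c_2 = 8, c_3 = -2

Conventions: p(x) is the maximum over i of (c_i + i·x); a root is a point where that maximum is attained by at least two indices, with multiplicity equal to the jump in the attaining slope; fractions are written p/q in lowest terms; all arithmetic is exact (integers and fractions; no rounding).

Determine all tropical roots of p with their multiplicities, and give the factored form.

hull edge (i=0, c=-7) to (i=1, c=5): slope 12, span 1
hull edge (i=1, c=5) to (i=2, c=8): slope 3, span 1
hull edge (i=2, c=8) to (i=3, c=-2): slope -10, span 1
Factored form: p(x) = -2 ⊗ (x ⊕ (-12)) ⊗ (x ⊕ (-3)) ⊗ (x ⊕ 10)
Answer: roots = -12 (mult 1), -3 (mult 1), 10 (mult 1)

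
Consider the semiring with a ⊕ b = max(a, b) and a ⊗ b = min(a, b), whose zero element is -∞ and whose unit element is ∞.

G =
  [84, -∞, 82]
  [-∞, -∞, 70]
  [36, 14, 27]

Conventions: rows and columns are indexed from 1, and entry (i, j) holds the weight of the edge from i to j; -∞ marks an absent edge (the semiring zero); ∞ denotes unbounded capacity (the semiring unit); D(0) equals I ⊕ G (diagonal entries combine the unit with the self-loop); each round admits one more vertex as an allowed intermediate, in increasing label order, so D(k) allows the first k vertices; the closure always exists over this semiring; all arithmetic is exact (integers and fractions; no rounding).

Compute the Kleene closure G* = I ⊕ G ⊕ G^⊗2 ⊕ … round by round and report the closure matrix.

D(0):
  [∞, -∞, 82]
  [-∞, ∞, 70]
  [36, 14, ∞]
D(1):
  [∞, -∞, 82]
  [-∞, ∞, 70]
  [36, 14, ∞]
D(2):
  [∞, -∞, 82]
  [-∞, ∞, 70]
  [36, 14, ∞]
D(3):
  [∞, 14, 82]
  [36, ∞, 70]
  [36, 14, ∞]
Answer: G* = [[∞, 14, 82], [36, ∞, 70], [36, 14, ∞]]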